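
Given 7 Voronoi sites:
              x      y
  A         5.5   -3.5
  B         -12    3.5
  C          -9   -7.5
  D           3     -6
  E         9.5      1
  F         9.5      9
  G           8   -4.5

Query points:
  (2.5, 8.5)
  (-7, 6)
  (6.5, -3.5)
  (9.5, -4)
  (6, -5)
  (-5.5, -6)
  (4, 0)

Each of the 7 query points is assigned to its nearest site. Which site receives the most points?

A

(2.5, 8.5) — d² to each: A:153, B:235.25, C:388.25, D:210.5, E:105.25, F:49.25, G:199.25 → nearest is F
(-7, 6) — d² to each: A:246.5, B:31.25, C:186.25, D:244, E:297.25, F:281.25, G:335.25 → nearest is B
(6.5, -3.5) — d² to each: A:1, B:391.25, C:256.25, D:18.5, E:29.25, F:165.25, G:3.25 → nearest is A
(9.5, -4) — d² to each: A:16.25, B:518.5, C:354.5, D:46.25, E:25, F:169, G:2.5 → nearest is G
(6, -5) — d² to each: A:2.5, B:396.25, C:231.25, D:10, E:48.25, F:208.25, G:4.25 → nearest is A
(-5.5, -6) — d² to each: A:127.25, B:132.5, C:14.5, D:72.25, E:274, F:450, G:184.5 → nearest is C
(4, 0) — d² to each: A:14.5, B:268.25, C:225.25, D:37, E:31.25, F:111.25, G:36.25 → nearest is A
Tally — A:3, B:1, C:1, F:1, G:1. A captures the most (3).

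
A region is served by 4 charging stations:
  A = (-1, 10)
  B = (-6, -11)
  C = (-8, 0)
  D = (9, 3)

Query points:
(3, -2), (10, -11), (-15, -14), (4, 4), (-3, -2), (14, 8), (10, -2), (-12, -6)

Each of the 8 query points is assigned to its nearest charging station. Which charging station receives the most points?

(3, -2) — d² to each: A:160, B:162, C:125, D:61 → nearest is D
(10, -11) — d² to each: A:562, B:256, C:445, D:197 → nearest is D
(-15, -14) — d² to each: A:772, B:90, C:245, D:865 → nearest is B
(4, 4) — d² to each: A:61, B:325, C:160, D:26 → nearest is D
(-3, -2) — d² to each: A:148, B:90, C:29, D:169 → nearest is C
(14, 8) — d² to each: A:229, B:761, C:548, D:50 → nearest is D
(10, -2) — d² to each: A:265, B:337, C:328, D:26 → nearest is D
(-12, -6) — d² to each: A:377, B:61, C:52, D:522 → nearest is C
Tally — B:1, C:2, D:5. D captures the most (5).

D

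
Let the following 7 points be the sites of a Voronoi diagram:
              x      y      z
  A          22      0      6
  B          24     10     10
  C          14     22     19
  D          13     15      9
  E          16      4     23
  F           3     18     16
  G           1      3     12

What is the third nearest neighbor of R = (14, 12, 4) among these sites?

A

Compare squared distances (the ordering matches that of the actual distances):
|RA|² = (14−22)² + (12−0)² + (4−6)² = 64 + 144 + 4 = 212
|RB|² = (14−24)² + (12−10)² + (4−10)² = 100 + 4 + 36 = 140
|RC|² = (14−14)² + (12−22)² + (4−19)² = 0 + 100 + 225 = 325
|RD|² = (14−13)² + (12−15)² + (4−9)² = 1 + 9 + 25 = 35
|RE|² = (14−16)² + (12−4)² + (4−23)² = 4 + 64 + 361 = 429
|RF|² = (14−3)² + (12−18)² + (4−16)² = 121 + 36 + 144 = 301
|RG|² = (14−1)² + (12−3)² + (4−12)² = 169 + 81 + 64 = 314
Sorted ascending: D, B, A, F, … — the third-nearest is A.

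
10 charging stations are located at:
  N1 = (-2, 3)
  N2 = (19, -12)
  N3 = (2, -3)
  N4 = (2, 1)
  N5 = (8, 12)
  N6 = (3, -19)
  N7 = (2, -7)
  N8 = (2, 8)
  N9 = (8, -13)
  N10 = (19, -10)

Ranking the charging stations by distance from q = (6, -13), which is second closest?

Squared Euclidean distances:
|qN1|² = (6−(-2))² + (-13−3)² = 64 + 256 = 320
|qN2|² = (6−19)² + (-13−(-12))² = 169 + 1 = 170
|qN3|² = (6−2)² + (-13−(-3))² = 16 + 100 = 116
|qN4|² = (6−2)² + (-13−1)² = 16 + 196 = 212
|qN5|² = (6−8)² + (-13−12)² = 4 + 625 = 629
|qN6|² = (6−3)² + (-13−(-19))² = 9 + 36 = 45
|qN7|² = (6−2)² + (-13−(-7))² = 16 + 36 = 52
|qN8|² = (6−2)² + (-13−8)² = 16 + 441 = 457
|qN9|² = (6−8)² + (-13−(-13))² = 4 + 0 = 4
d²(q, N10) = (6−19)² + (-13−(-10))² = 169 + 9 = 178
Sorted ascending: N9, N6, N7, … — the second-nearest is N6.

N6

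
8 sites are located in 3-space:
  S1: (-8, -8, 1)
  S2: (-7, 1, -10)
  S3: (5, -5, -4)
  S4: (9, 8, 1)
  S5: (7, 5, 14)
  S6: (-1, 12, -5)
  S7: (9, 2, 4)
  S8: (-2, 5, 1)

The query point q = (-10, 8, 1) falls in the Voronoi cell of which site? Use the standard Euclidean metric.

S8

Since √ is increasing, it suffices to compare squared distances:
|qS1|² = (-10−(-8))² + (8−(-8))² + (1−1)² = 4 + 256 + 0 = 260
|qS2|² = (-10−(-7))² + (8−1)² + (1−(-10))² = 9 + 49 + 121 = 179
|qS3|² = (-10−5)² + (8−(-5))² + (1−(-4))² = 225 + 169 + 25 = 419
|qS4|² = (-10−9)² + (8−8)² + (1−1)² = 361 + 0 + 0 = 361
|qS5|² = (-10−7)² + (8−5)² + (1−14)² = 289 + 9 + 169 = 467
|qS6|² = (-10−(-1))² + (8−12)² + (1−(-5))² = 81 + 16 + 36 = 133
|qS7|² = (-10−9)² + (8−2)² + (1−4)² = 361 + 36 + 9 = 406
|qS8|² = (-10−(-2))² + (8−5)² + (1−1)² = 64 + 9 + 0 = 73
S8 is nearest.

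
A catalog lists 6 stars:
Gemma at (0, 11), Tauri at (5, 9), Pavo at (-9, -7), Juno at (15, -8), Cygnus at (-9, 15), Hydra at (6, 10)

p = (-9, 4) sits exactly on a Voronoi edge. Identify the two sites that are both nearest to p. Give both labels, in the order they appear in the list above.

Squared distances from p to each site:
d²(p, Gemma) = (-9−0)² + (4−11)² = 81 + 49 = 130
d²(p, Tauri) = (-9−5)² + (4−9)² = 196 + 25 = 221
d²(p, Pavo) = (-9−(-9))² + (4−(-7))² = 0 + 121 = 121
d²(p, Juno) = (-9−15)² + (4−(-8))² = 576 + 144 = 720
d²(p, Cygnus) = (-9−(-9))² + (4−15)² = 0 + 121 = 121
d²(p, Hydra) = (-9−6)² + (4−10)² = 225 + 36 = 261
p is equidistant from Pavo and Cygnus (both at squared distance 121), and every other site is strictly farther — so p lies on the Pavo–Cygnus Voronoi edge.

Pavo and Cygnus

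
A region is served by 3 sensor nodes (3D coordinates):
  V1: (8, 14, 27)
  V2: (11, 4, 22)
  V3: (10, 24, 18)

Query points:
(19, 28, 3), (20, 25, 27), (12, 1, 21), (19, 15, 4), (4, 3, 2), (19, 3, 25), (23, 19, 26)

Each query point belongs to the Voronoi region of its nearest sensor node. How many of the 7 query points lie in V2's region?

(19, 28, 3) — d² to each: V1:893, V2:1001, V3:322 → nearest is V3
(20, 25, 27) — d² to each: V1:265, V2:547, V3:182 → nearest is V3
(12, 1, 21) — d² to each: V1:221, V2:11, V3:542 → nearest is V2
(19, 15, 4) — d² to each: V1:651, V2:509, V3:358 → nearest is V3
(4, 3, 2) — d² to each: V1:762, V2:450, V3:733 → nearest is V2
(19, 3, 25) — d² to each: V1:246, V2:74, V3:571 → nearest is V2
(23, 19, 26) — d² to each: V1:251, V2:385, V3:258 → nearest is V1
3 of the 7 points have V2 as nearest.

3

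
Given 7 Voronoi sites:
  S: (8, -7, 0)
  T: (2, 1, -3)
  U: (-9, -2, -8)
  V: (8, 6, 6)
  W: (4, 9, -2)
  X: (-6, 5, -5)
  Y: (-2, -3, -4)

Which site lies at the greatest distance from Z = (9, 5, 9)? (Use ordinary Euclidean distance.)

U

Since √ is increasing, it suffices to compare squared distances:
|ZS|² = (9−8)² + (5−(-7))² + (9−0)² = 1 + 144 + 81 = 226
|ZT|² = (9−2)² + (5−1)² + (9−(-3))² = 49 + 16 + 144 = 209
|ZU|² = (9−(-9))² + (5−(-2))² + (9−(-8))² = 324 + 49 + 289 = 662
|ZV|² = (9−8)² + (5−6)² + (9−6)² = 1 + 1 + 9 = 11
|ZW|² = (9−4)² + (5−9)² + (9−(-2))² = 25 + 16 + 121 = 162
|ZX|² = (9−(-6))² + (5−5)² + (9−(-5))² = 225 + 0 + 196 = 421
|ZY|² = (9−(-2))² + (5−(-3))² + (9−(-4))² = 121 + 64 + 169 = 354
The largest is to U.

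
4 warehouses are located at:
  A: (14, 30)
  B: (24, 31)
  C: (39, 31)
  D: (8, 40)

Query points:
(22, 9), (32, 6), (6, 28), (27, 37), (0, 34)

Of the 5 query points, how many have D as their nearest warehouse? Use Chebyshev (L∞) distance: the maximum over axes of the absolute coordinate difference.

1

(22, 9) — d to each: A:21, B:22, C:22, D:31 → nearest is A
(32, 6) — d to each: A:24, B:25, C:25, D:34 → nearest is A
(6, 28) — d to each: A:8, B:18, C:33, D:12 → nearest is A
(27, 37) — d to each: A:13, B:6, C:12, D:19 → nearest is B
(0, 34) — d to each: A:14, B:24, C:39, D:8 → nearest is D
1 of the 5 points has D as nearest.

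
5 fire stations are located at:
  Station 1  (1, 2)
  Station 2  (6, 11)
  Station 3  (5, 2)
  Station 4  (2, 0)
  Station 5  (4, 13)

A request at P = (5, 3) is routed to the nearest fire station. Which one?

Station 3

Compare squared distances (the ordering matches that of the actual distances):
d²(P, Station 1) = 16 + 1 = 17
d²(P, Station 2) = 1 + 64 = 65
d²(P, Station 3) = 0 + 1 = 1
d²(P, Station 4) = 9 + 9 = 18
d²(P, Station 5) = 1 + 100 = 101
Minimum is at Station 3.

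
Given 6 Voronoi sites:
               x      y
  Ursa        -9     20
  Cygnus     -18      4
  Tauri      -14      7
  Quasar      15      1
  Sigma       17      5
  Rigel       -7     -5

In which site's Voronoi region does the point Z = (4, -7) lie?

Rigel

Squared Euclidean distances:
d²(Z, Ursa) = (4−(-9))² + (-7−20)² = 169 + 729 = 898
d²(Z, Cygnus) = (4−(-18))² + (-7−4)² = 484 + 121 = 605
d²(Z, Tauri) = (4−(-14))² + (-7−7)² = 324 + 196 = 520
d²(Z, Quasar) = (4−15)² + (-7−1)² = 121 + 64 = 185
d²(Z, Sigma) = (4−17)² + (-7−5)² = 169 + 144 = 313
d²(Z, Rigel) = (4−(-7))² + (-7−(-5))² = 121 + 4 = 125
Rigel is nearest.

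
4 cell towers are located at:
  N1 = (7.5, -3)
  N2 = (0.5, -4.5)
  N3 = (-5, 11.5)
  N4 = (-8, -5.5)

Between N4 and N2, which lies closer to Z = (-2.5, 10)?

Compare squared distances:
|ZN4|² = (-2.5−(-8))² + (10−(-5.5))² = 30.25 + 240.25 = 270.5
|ZN2|² = (-2.5−0.5)² + (10−(-4.5))² = 9 + 210.25 = 219.25
270.5 > 219.25, so N2 is closer.

N2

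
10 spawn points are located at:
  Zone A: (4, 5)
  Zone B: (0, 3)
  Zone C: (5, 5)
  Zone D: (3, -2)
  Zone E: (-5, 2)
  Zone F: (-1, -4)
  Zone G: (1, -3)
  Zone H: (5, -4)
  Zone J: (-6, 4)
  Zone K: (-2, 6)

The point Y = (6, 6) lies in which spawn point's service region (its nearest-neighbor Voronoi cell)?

Squared Euclidean distances:
d²(Y, Zone A) = 4 + 1 = 5
d²(Y, Zone B) = 36 + 9 = 45
d²(Y, Zone C) = 1 + 1 = 2
d²(Y, Zone D) = 9 + 64 = 73
d²(Y, Zone E) = 121 + 16 = 137
d²(Y, Zone F) = 49 + 100 = 149
d²(Y, Zone G) = 25 + 81 = 106
d²(Y, Zone H) = 1 + 100 = 101
d²(Y, Zone J) = 144 + 4 = 148
d²(Y, Zone K) = 64 + 0 = 64
Zone C is nearest.

Zone C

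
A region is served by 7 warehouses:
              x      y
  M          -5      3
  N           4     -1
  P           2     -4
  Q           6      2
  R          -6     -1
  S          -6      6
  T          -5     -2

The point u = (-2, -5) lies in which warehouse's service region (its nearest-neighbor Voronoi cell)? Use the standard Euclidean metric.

Squared Euclidean distances:
|uM|² = (-2−(-5))² + (-5−3)² = 9 + 64 = 73
|uN|² = (-2−4)² + (-5−(-1))² = 36 + 16 = 52
|uP|² = (-2−2)² + (-5−(-4))² = 16 + 1 = 17
|uQ|² = (-2−6)² + (-5−2)² = 64 + 49 = 113
|uR|² = (-2−(-6))² + (-5−(-1))² = 16 + 16 = 32
|uS|² = (-2−(-6))² + (-5−6)² = 16 + 121 = 137
|uT|² = (-2−(-5))² + (-5−(-2))² = 9 + 9 = 18
Minimum is at P.

P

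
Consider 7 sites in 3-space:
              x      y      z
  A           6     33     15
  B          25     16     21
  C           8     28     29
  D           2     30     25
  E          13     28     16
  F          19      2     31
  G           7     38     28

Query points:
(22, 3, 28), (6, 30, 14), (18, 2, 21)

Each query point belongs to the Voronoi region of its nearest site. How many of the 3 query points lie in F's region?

2

(22, 3, 28) — d² to each: A:1325, B:227, C:822, D:1138, E:850, F:19, G:1450 → nearest is F
(6, 30, 14) — d² to each: A:10, B:606, C:233, D:137, E:57, F:1242, G:261 → nearest is A
(18, 2, 21) — d² to each: A:1141, B:245, C:840, D:1056, E:726, F:101, G:1466 → nearest is F
2 of the 3 points have F as nearest.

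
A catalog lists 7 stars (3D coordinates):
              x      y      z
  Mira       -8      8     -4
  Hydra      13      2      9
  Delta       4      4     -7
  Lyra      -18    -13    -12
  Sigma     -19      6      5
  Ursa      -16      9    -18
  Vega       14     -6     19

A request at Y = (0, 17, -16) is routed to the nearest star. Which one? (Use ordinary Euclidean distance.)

Squared Euclidean distances:
d²(Y, Mira) = (0−(-8))² + (17−8)² + (-16−(-4))² = 64 + 81 + 144 = 289
d²(Y, Hydra) = (0−13)² + (17−2)² + (-16−9)² = 169 + 225 + 625 = 1019
d²(Y, Delta) = (0−4)² + (17−4)² + (-16−(-7))² = 16 + 169 + 81 = 266
d²(Y, Lyra) = (0−(-18))² + (17−(-13))² + (-16−(-12))² = 324 + 900 + 16 = 1240
d²(Y, Sigma) = (0−(-19))² + (17−6)² + (-16−5)² = 361 + 121 + 441 = 923
d²(Y, Ursa) = (0−(-16))² + (17−9)² + (-16−(-18))² = 256 + 64 + 4 = 324
d²(Y, Vega) = (0−14)² + (17−(-6))² + (-16−19)² = 196 + 529 + 1225 = 1950
Minimum is at Delta.

Delta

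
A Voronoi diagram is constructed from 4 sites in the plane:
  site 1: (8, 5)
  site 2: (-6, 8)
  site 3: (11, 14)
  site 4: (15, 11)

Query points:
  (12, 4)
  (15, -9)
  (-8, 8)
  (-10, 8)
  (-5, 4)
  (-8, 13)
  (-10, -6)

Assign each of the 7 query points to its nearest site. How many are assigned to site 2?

5

(12, 4) — d² to each: site 1:17, site 2:340, site 3:101, site 4:58 → nearest is site 1
(15, -9) — d² to each: site 1:245, site 2:730, site 3:545, site 4:400 → nearest is site 1
(-8, 8) — d² to each: site 1:265, site 2:4, site 3:397, site 4:538 → nearest is site 2
(-10, 8) — d² to each: site 1:333, site 2:16, site 3:477, site 4:634 → nearest is site 2
(-5, 4) — d² to each: site 1:170, site 2:17, site 3:356, site 4:449 → nearest is site 2
(-8, 13) — d² to each: site 1:320, site 2:29, site 3:362, site 4:533 → nearest is site 2
(-10, -6) — d² to each: site 1:445, site 2:212, site 3:841, site 4:914 → nearest is site 2
5 of the 7 points have site 2 as nearest.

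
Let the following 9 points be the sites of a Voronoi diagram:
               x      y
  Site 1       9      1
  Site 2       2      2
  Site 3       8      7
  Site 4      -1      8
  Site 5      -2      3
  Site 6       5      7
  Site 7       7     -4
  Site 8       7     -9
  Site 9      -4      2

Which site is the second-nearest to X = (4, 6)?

Site 3

Compare squared distances (the ordering matches that of the actual distances):
d²(X, Site 1) = (4−9)² + (6−1)² = 25 + 25 = 50
d²(X, Site 2) = (4−2)² + (6−2)² = 4 + 16 = 20
d²(X, Site 3) = (4−8)² + (6−7)² = 16 + 1 = 17
d²(X, Site 4) = (4−(-1))² + (6−8)² = 25 + 4 = 29
d²(X, Site 5) = (4−(-2))² + (6−3)² = 36 + 9 = 45
d²(X, Site 6) = (4−5)² + (6−7)² = 1 + 1 = 2
d²(X, Site 7) = (4−7)² + (6−(-4))² = 9 + 100 = 109
d²(X, Site 8) = (4−7)² + (6−(-9))² = 9 + 225 = 234
d²(X, Site 9) = (4−(-4))² + (6−2)² = 64 + 16 = 80
Sorted ascending: Site 6, Site 3, Site 2, … — the second-nearest is Site 3.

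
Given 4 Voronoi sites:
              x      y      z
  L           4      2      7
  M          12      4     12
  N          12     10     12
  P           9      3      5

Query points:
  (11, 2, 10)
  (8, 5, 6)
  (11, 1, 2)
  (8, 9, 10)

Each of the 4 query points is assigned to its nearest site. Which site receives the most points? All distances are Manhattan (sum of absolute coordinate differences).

(11, 2, 10) — d to each: L:10, M:5, N:11, P:8 → nearest is M
(8, 5, 6) — d to each: L:8, M:11, N:15, P:4 → nearest is P
(11, 1, 2) — d to each: L:13, M:14, N:20, P:7 → nearest is P
(8, 9, 10) — d to each: L:14, M:11, N:7, P:12 → nearest is N
Tally — M:1, N:1, P:2. P captures the most (2).

P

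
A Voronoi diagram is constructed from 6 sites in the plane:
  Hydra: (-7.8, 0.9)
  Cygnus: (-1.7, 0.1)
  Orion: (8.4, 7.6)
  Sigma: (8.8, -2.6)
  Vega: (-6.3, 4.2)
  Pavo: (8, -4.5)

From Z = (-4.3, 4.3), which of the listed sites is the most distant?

Pavo

Since √ is increasing, it suffices to compare squared distances:
d²(Z, Hydra) = (-4.3−(-7.8))² + (4.3−0.9)² = 12.25 + 11.56 = 23.81
d²(Z, Cygnus) = (-4.3−(-1.7))² + (4.3−0.1)² = 6.76 + 17.64 = 24.4
d²(Z, Orion) = (-4.3−8.4)² + (4.3−7.6)² = 161.29 + 10.89 = 172.18
d²(Z, Sigma) = (-4.3−8.8)² + (4.3−(-2.6))² = 171.61 + 47.61 = 219.22
d²(Z, Vega) = (-4.3−(-6.3))² + (4.3−4.2)² = 4 + 0.01 = 4.01
d²(Z, Pavo) = (-4.3−8)² + (4.3−(-4.5))² = 151.29 + 77.44 = 228.73
The largest is to Pavo.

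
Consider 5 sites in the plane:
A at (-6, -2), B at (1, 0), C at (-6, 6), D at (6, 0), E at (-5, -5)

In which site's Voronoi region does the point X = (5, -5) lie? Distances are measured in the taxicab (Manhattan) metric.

d(X,A) = |5−(-6)| + |-5−(-2)| = 11 + 3 = 14
d(X,B) = |5−1| + |-5−0| = 4 + 5 = 9
d(X,C) = |5−(-6)| + |-5−6| = 11 + 11 = 22
d(X,D) = |5−6| + |-5−0| = 1 + 5 = 6
d(X,E) = |5−(-5)| + |-5−(-5)| = 10 + 0 = 10
Minimum is at D.

D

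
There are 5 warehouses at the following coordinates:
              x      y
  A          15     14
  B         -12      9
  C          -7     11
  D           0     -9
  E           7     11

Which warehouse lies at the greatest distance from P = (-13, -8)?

A

Squared Euclidean distances:
|PA|² = (-13−15)² + (-8−14)² = 784 + 484 = 1268
|PB|² = (-13−(-12))² + (-8−9)² = 1 + 289 = 290
|PC|² = (-13−(-7))² + (-8−11)² = 36 + 361 = 397
|PD|² = (-13−0)² + (-8−(-9))² = 169 + 1 = 170
|PE|² = (-13−7)² + (-8−11)² = 400 + 361 = 761
The largest is to A.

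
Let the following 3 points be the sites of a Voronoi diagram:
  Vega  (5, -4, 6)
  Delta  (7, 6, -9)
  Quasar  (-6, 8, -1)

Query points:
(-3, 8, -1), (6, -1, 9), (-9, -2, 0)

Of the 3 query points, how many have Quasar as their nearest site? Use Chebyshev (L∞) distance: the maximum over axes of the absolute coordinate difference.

(-3, 8, -1) — d to each: Vega:12, Delta:10, Quasar:3 → nearest is Quasar
(6, -1, 9) — d to each: Vega:3, Delta:18, Quasar:12 → nearest is Vega
(-9, -2, 0) — d to each: Vega:14, Delta:16, Quasar:10 → nearest is Quasar
2 of the 3 points have Quasar as nearest.

2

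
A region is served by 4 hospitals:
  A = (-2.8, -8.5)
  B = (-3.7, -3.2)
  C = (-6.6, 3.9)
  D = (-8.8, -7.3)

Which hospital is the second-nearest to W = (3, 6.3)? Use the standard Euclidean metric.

B

Squared Euclidean distances:
|WA|² = 33.64 + 219.04 = 252.68
|WB|² = 44.89 + 90.25 = 135.14
|WC|² = 92.16 + 5.76 = 97.92
|WD|² = 139.24 + 184.96 = 324.2
Sorted ascending: C, B, A, … — the second-nearest is B.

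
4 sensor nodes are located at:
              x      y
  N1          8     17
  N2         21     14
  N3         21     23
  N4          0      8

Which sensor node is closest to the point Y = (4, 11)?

Since √ is increasing, it suffices to compare squared distances:
|YN1|² = (4−8)² + (11−17)² = 16 + 36 = 52
|YN2|² = (4−21)² + (11−14)² = 289 + 9 = 298
|YN3|² = (4−21)² + (11−23)² = 289 + 144 = 433
|YN4|² = (4−0)² + (11−8)² = 16 + 9 = 25
N4 is nearest.

N4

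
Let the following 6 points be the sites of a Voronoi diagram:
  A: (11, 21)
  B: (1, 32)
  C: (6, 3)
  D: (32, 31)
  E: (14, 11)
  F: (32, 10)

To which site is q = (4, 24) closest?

Compare squared distances (the ordering matches that of the actual distances):
|qA|² = (4−11)² + (24−21)² = 49 + 9 = 58
|qB|² = (4−1)² + (24−32)² = 9 + 64 = 73
|qC|² = (4−6)² + (24−3)² = 4 + 441 = 445
|qD|² = (4−32)² + (24−31)² = 784 + 49 = 833
|qE|² = (4−14)² + (24−11)² = 100 + 169 = 269
|qF|² = (4−32)² + (24−10)² = 784 + 196 = 980
A is nearest.

A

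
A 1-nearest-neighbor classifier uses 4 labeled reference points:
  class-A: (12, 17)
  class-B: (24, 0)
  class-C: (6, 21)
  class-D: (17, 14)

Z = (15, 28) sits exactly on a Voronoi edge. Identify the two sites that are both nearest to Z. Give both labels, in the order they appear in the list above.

class-A and class-C

Squared distances from Z to each site:
d²(Z, class-A) = (15−12)² + (28−17)² = 9 + 121 = 130
d²(Z, class-B) = (15−24)² + (28−0)² = 81 + 784 = 865
d²(Z, class-C) = (15−6)² + (28−21)² = 81 + 49 = 130
d²(Z, class-D) = (15−17)² + (28−14)² = 4 + 196 = 200
Z is equidistant from class-A and class-C (both at squared distance 130), and every other site is strictly farther — so Z lies on the class-A–class-C Voronoi edge.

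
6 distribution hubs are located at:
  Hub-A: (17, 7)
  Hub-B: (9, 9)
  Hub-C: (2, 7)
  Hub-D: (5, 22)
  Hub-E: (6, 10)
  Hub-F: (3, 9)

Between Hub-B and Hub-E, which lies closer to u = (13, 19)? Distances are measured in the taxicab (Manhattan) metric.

d(u, Hub-B) = |13−9| + |19−9| = 4 + 10 = 14
d(u, Hub-E) = |13−6| + |19−10| = 7 + 9 = 16
14 < 16, so Hub-B is closer.

Hub-B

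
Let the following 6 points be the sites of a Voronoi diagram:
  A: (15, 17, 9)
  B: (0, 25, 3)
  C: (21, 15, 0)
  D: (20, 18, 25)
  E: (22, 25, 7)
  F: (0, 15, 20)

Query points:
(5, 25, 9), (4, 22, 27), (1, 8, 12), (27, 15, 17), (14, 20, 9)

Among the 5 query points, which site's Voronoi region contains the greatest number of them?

(5, 25, 9) — d² to each: A:164, B:61, C:437, D:530, E:293, F:246 → nearest is B
(4, 22, 27) — d² to each: A:470, B:601, C:1067, D:276, E:733, F:114 → nearest is F
(1, 8, 12) — d² to each: A:286, B:371, C:593, D:630, E:755, F:114 → nearest is F
(27, 15, 17) — d² to each: A:212, B:1025, C:325, D:122, E:225, F:738 → nearest is D
(14, 20, 9) — d² to each: A:10, B:257, C:155, D:296, E:93, F:342 → nearest is A
Tally — A:1, B:1, D:1, F:2. F captures the most (2).

F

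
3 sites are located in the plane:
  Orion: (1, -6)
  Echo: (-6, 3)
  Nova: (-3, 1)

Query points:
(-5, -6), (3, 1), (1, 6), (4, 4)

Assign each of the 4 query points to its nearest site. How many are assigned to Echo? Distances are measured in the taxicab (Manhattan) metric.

(-5, -6) — d to each: Orion:6, Echo:10, Nova:9 → nearest is Orion
(3, 1) — d to each: Orion:9, Echo:11, Nova:6 → nearest is Nova
(1, 6) — d to each: Orion:12, Echo:10, Nova:9 → nearest is Nova
(4, 4) — d to each: Orion:13, Echo:11, Nova:10 → nearest is Nova
0 of the 4 points have Echo as nearest.

0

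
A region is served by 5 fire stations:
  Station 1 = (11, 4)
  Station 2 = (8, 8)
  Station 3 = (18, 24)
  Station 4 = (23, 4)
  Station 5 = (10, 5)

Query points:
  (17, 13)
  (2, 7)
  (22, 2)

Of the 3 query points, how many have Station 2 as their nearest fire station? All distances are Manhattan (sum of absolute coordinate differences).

(17, 13) — d to each: Station 1:15, Station 2:14, Station 3:12, Station 4:15, Station 5:15 → nearest is Station 3
(2, 7) — d to each: Station 1:12, Station 2:7, Station 3:33, Station 4:24, Station 5:10 → nearest is Station 2
(22, 2) — d to each: Station 1:13, Station 2:20, Station 3:26, Station 4:3, Station 5:15 → nearest is Station 4
1 of the 3 points has Station 2 as nearest.

1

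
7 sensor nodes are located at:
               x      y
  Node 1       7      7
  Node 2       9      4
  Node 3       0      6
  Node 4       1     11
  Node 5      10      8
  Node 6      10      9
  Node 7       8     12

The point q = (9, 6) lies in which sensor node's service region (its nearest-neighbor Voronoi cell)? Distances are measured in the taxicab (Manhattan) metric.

d(q, Node 1) = |9−7| + |6−7| = 2 + 1 = 3
d(q, Node 2) = |9−9| + |6−4| = 0 + 2 = 2
d(q, Node 3) = |9−0| + |6−6| = 9 + 0 = 9
d(q, Node 4) = |9−1| + |6−11| = 8 + 5 = 13
d(q, Node 5) = |9−10| + |6−8| = 1 + 2 = 3
d(q, Node 6) = |9−10| + |6−9| = 1 + 3 = 4
d(q, Node 7) = |9−8| + |6−12| = 1 + 6 = 7
Minimum is at Node 2.

Node 2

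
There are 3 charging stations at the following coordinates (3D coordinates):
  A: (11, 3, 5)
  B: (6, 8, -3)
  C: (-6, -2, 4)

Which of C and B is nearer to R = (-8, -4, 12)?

Compare squared distances:
|RC|² = (-8−(-6))² + (-4−(-2))² + (12−4)² = 4 + 4 + 64 = 72
|RB|² = (-8−6)² + (-4−8)² + (12−(-3))² = 196 + 144 + 225 = 565
72 < 565, so C is closer.

C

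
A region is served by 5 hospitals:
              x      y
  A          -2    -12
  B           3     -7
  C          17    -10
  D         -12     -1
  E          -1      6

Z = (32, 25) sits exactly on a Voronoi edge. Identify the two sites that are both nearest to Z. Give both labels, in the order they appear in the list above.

C and E

Squared distances from Z to each site:
|ZA|² = (32−(-2))² + (25−(-12))² = 1156 + 1369 = 2525
|ZB|² = (32−3)² + (25−(-7))² = 841 + 1024 = 1865
|ZC|² = (32−17)² + (25−(-10))² = 225 + 1225 = 1450
|ZD|² = (32−(-12))² + (25−(-1))² = 1936 + 676 = 2612
|ZE|² = (32−(-1))² + (25−6)² = 1089 + 361 = 1450
Z is equidistant from C and E (both at squared distance 1450), and every other site is strictly farther — so Z lies on the C–E Voronoi edge.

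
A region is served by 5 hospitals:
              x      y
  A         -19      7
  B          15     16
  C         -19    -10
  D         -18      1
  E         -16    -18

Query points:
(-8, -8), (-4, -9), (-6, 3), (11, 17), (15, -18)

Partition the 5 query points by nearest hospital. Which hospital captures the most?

E

(-8, -8) — d² to each: A:346, B:1105, C:125, D:181, E:164 → nearest is C
(-4, -9) — d² to each: A:481, B:986, C:226, D:296, E:225 → nearest is E
(-6, 3) — d² to each: A:185, B:610, C:338, D:148, E:541 → nearest is D
(11, 17) — d² to each: A:1000, B:17, C:1629, D:1097, E:1954 → nearest is B
(15, -18) — d² to each: A:1781, B:1156, C:1220, D:1450, E:961 → nearest is E
Tally — B:1, C:1, D:1, E:2. E captures the most (2).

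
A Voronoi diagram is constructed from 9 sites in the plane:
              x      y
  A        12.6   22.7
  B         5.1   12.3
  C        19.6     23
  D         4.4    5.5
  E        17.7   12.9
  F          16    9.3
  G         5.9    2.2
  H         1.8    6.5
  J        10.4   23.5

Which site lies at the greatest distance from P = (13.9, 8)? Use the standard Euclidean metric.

Compare squared distances (the ordering matches that of the actual distances):
|PA|² = (13.9−12.6)² + (8−22.7)² = 1.69 + 216.09 = 217.78
|PB|² = (13.9−5.1)² + (8−12.3)² = 77.44 + 18.49 = 95.93
|PC|² = (13.9−19.6)² + (8−23)² = 32.49 + 225 = 257.49
|PD|² = (13.9−4.4)² + (8−5.5)² = 90.25 + 6.25 = 96.5
|PE|² = (13.9−17.7)² + (8−12.9)² = 14.44 + 24.01 = 38.45
|PF|² = (13.9−16)² + (8−9.3)² = 4.41 + 1.69 = 6.1
|PG|² = (13.9−5.9)² + (8−2.2)² = 64 + 33.64 = 97.64
|PH|² = (13.9−1.8)² + (8−6.5)² = 146.41 + 2.25 = 148.66
|PJ|² = (13.9−10.4)² + (8−23.5)² = 12.25 + 240.25 = 252.5
The largest is to C.

C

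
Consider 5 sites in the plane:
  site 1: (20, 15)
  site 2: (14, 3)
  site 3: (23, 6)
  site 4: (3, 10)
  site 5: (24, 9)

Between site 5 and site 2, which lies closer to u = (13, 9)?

Compare squared distances:
d²(u, site 5) = (13−24)² + (9−9)² = 121 + 0 = 121
d²(u, site 2) = (13−14)² + (9−3)² = 1 + 36 = 37
121 > 37, so site 2 is closer.

site 2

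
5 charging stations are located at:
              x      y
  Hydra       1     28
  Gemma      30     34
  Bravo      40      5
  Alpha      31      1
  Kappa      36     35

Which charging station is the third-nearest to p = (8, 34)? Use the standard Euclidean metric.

Since √ is increasing, it suffices to compare squared distances:
d²(p, Hydra) = (8−1)² + (34−28)² = 49 + 36 = 85
d²(p, Gemma) = (8−30)² + (34−34)² = 484 + 0 = 484
d²(p, Bravo) = (8−40)² + (34−5)² = 1024 + 841 = 1865
d²(p, Alpha) = (8−31)² + (34−1)² = 529 + 1089 = 1618
d²(p, Kappa) = (8−36)² + (34−35)² = 784 + 1 = 785
Sorted ascending: Hydra, Gemma, Kappa, Alpha, … — the third-nearest is Kappa.

Kappa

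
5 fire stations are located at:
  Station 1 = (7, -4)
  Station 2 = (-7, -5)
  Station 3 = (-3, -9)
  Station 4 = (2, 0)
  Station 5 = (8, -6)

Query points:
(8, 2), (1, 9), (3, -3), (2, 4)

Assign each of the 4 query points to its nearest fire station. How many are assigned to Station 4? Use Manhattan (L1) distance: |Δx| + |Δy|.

3

(8, 2) — d to each: Station 1:7, Station 2:22, Station 3:22, Station 4:8, Station 5:8 → nearest is Station 1
(1, 9) — d to each: Station 1:19, Station 2:22, Station 3:22, Station 4:10, Station 5:22 → nearest is Station 4
(3, -3) — d to each: Station 1:5, Station 2:12, Station 3:12, Station 4:4, Station 5:8 → nearest is Station 4
(2, 4) — d to each: Station 1:13, Station 2:18, Station 3:18, Station 4:4, Station 5:16 → nearest is Station 4
3 of the 4 points have Station 4 as nearest.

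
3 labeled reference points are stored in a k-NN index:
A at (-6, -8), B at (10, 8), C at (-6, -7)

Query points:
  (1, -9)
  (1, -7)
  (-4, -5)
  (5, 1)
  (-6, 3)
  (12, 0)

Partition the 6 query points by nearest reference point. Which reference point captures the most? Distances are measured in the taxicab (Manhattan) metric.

C

(1, -9) — d to each: A:8, B:26, C:9 → nearest is A
(1, -7) — d to each: A:8, B:24, C:7 → nearest is C
(-4, -5) — d to each: A:5, B:27, C:4 → nearest is C
(5, 1) — d to each: A:20, B:12, C:19 → nearest is B
(-6, 3) — d to each: A:11, B:21, C:10 → nearest is C
(12, 0) — d to each: A:26, B:10, C:25 → nearest is B
Tally — A:1, B:2, C:3. C captures the most (3).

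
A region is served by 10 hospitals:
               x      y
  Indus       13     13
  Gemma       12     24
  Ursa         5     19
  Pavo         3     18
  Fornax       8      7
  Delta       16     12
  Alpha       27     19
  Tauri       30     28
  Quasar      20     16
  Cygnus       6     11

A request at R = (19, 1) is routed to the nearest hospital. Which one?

Delta

Since √ is increasing, it suffices to compare squared distances:
d²(R, Indus) = 36 + 144 = 180
d²(R, Gemma) = 49 + 529 = 578
d²(R, Ursa) = 196 + 324 = 520
d²(R, Pavo) = 256 + 289 = 545
d²(R, Fornax) = 121 + 36 = 157
d²(R, Delta) = 9 + 121 = 130
d²(R, Alpha) = 64 + 324 = 388
d²(R, Tauri) = 121 + 729 = 850
d²(R, Quasar) = 1 + 225 = 226
d²(R, Cygnus) = 169 + 100 = 269
Delta is nearest.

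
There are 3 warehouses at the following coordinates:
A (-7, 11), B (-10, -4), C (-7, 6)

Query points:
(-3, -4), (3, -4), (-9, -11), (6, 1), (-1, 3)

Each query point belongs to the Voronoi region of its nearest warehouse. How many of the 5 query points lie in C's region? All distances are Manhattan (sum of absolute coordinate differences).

2

(-3, -4) — d to each: A:19, B:7, C:14 → nearest is B
(3, -4) — d to each: A:25, B:13, C:20 → nearest is B
(-9, -11) — d to each: A:24, B:8, C:19 → nearest is B
(6, 1) — d to each: A:23, B:21, C:18 → nearest is C
(-1, 3) — d to each: A:14, B:16, C:9 → nearest is C
2 of the 5 points have C as nearest.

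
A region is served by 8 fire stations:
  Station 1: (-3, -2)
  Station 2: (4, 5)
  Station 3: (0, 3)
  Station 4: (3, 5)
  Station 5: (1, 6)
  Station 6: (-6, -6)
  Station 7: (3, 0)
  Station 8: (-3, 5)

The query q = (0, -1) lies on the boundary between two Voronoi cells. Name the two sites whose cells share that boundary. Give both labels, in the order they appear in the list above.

Squared distances from q to each site:
d²(q, Station 1) = 9 + 1 = 10
d²(q, Station 2) = 16 + 36 = 52
d²(q, Station 3) = 0 + 16 = 16
d²(q, Station 4) = 9 + 36 = 45
d²(q, Station 5) = 1 + 49 = 50
d²(q, Station 6) = 36 + 25 = 61
d²(q, Station 7) = 9 + 1 = 10
d²(q, Station 8) = 9 + 36 = 45
q is equidistant from Station 1 and Station 7 (both at squared distance 10), and every other site is strictly farther — so q lies on the Station 1–Station 7 Voronoi edge.

Station 1 and Station 7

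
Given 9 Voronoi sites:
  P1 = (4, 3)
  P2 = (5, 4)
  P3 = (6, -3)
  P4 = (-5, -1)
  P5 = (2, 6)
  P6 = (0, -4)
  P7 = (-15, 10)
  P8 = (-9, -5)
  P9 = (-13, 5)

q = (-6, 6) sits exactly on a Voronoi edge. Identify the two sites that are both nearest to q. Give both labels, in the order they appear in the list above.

P4 and P9

Squared distances from q to each site:
|qP1|² = 100 + 9 = 109
|qP2|² = 121 + 4 = 125
|qP3|² = 144 + 81 = 225
|qP4|² = 1 + 49 = 50
|qP5|² = 64 + 0 = 64
|qP6|² = 36 + 100 = 136
|qP7|² = 81 + 16 = 97
|qP8|² = 9 + 121 = 130
|qP9|² = 49 + 1 = 50
q is equidistant from P4 and P9 (both at squared distance 50), and every other site is strictly farther — so q lies on the P4–P9 Voronoi edge.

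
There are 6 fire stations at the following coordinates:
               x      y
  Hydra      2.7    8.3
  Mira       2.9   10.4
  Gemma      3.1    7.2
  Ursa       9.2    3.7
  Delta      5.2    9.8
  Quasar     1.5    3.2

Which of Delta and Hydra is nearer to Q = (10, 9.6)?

Compare squared distances:
d²(Q, Delta) = (10−5.2)² + (9.6−9.8)² = 23.04 + 0.04 = 23.08
d²(Q, Hydra) = (10−2.7)² + (9.6−8.3)² = 53.29 + 1.69 = 54.98
23.08 < 54.98, so Delta is closer.

Delta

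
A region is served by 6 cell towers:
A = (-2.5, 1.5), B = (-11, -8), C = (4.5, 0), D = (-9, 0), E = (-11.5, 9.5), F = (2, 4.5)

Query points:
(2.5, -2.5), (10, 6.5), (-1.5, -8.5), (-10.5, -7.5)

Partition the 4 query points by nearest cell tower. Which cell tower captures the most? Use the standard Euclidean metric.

B

(2.5, -2.5) — d² to each: A:41, B:212.5, C:10.25, D:138.5, E:340, F:49.25 → nearest is C
(10, 6.5) — d² to each: A:181.25, B:651.25, C:72.5, D:403.25, E:471.25, F:68 → nearest is F
(-1.5, -8.5) — d² to each: A:101, B:90.5, C:108.25, D:128.5, E:424, F:181.25 → nearest is B
(-10.5, -7.5) — d² to each: A:145, B:0.5, C:281.25, D:58.5, E:290, F:300.25 → nearest is B
Tally — B:2, C:1, F:1. B captures the most (2).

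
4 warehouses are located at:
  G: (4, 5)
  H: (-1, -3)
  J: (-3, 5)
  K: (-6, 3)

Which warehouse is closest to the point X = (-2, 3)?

Squared Euclidean distances:
|XG|² = (-2−4)² + (3−5)² = 36 + 4 = 40
|XH|² = (-2−(-1))² + (3−(-3))² = 1 + 36 = 37
|XJ|² = (-2−(-3))² + (3−5)² = 1 + 4 = 5
|XK|² = (-2−(-6))² + (3−3)² = 16 + 0 = 16
Minimum is at J.

J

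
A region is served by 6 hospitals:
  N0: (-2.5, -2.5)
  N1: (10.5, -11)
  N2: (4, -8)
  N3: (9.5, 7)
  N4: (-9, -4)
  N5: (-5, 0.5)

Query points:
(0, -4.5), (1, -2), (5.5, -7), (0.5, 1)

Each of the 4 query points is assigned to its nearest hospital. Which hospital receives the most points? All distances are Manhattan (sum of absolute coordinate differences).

N0

(0, -4.5) — d to each: N0:4.5, N1:17, N2:7.5, N3:21, N4:9.5, N5:10 → nearest is N0
(1, -2) — d to each: N0:4, N1:18.5, N2:9, N3:17.5, N4:12, N5:8.5 → nearest is N0
(5.5, -7) — d to each: N0:12.5, N1:9, N2:2.5, N3:18, N4:17.5, N5:18 → nearest is N2
(0.5, 1) — d to each: N0:6.5, N1:22, N2:12.5, N3:15, N4:14.5, N5:6 → nearest is N5
Tally — N0:2, N2:1, N5:1. N0 captures the most (2).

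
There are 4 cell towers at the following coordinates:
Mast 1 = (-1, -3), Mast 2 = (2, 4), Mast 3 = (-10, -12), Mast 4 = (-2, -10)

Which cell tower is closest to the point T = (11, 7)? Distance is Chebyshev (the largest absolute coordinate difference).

Mast 2

d(T, Mast 1) = max(12, 10) = 12
d(T, Mast 2) = max(9, 3) = 9
d(T, Mast 3) = max(21, 19) = 21
d(T, Mast 4) = max(13, 17) = 17
Mast 2 is nearest.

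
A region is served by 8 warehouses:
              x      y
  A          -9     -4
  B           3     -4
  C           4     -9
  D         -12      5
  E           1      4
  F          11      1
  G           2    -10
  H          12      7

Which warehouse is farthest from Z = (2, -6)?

D

Squared Euclidean distances:
|ZA|² = (2−(-9))² + (-6−(-4))² = 121 + 4 = 125
|ZB|² = (2−3)² + (-6−(-4))² = 1 + 4 = 5
|ZC|² = (2−4)² + (-6−(-9))² = 4 + 9 = 13
|ZD|² = (2−(-12))² + (-6−5)² = 196 + 121 = 317
|ZE|² = (2−1)² + (-6−4)² = 1 + 100 = 101
|ZF|² = (2−11)² + (-6−1)² = 81 + 49 = 130
|ZG|² = (2−2)² + (-6−(-10))² = 0 + 16 = 16
|ZH|² = (2−12)² + (-6−7)² = 100 + 169 = 269
The largest is to D.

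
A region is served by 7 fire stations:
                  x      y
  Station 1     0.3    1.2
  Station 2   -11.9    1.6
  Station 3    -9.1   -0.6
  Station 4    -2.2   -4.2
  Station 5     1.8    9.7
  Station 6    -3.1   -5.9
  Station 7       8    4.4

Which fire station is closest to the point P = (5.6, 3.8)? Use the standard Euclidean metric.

Station 7

Since √ is increasing, it suffices to compare squared distances:
d²(P, Station 1) = (5.6−0.3)² + (3.8−1.2)² = 28.09 + 6.76 = 34.85
d²(P, Station 2) = (5.6−(-11.9))² + (3.8−1.6)² = 306.25 + 4.84 = 311.09
d²(P, Station 3) = (5.6−(-9.1))² + (3.8−(-0.6))² = 216.09 + 19.36 = 235.45
d²(P, Station 4) = (5.6−(-2.2))² + (3.8−(-4.2))² = 60.84 + 64 = 124.84
d²(P, Station 5) = (5.6−1.8)² + (3.8−9.7)² = 14.44 + 34.81 = 49.25
d²(P, Station 6) = (5.6−(-3.1))² + (3.8−(-5.9))² = 75.69 + 94.09 = 169.78
d²(P, Station 7) = (5.6−8)² + (3.8−4.4)² = 5.76 + 0.36 = 6.12
Station 7 is nearest.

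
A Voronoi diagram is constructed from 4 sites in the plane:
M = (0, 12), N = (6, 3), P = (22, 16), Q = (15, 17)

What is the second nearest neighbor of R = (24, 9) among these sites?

Q

Since √ is increasing, it suffices to compare squared distances:
|RM|² = (24−0)² + (9−12)² = 576 + 9 = 585
|RN|² = (24−6)² + (9−3)² = 324 + 36 = 360
|RP|² = (24−22)² + (9−16)² = 4 + 49 = 53
|RQ|² = (24−15)² + (9−17)² = 81 + 64 = 145
Sorted ascending: P, Q, N, … — the second-nearest is Q.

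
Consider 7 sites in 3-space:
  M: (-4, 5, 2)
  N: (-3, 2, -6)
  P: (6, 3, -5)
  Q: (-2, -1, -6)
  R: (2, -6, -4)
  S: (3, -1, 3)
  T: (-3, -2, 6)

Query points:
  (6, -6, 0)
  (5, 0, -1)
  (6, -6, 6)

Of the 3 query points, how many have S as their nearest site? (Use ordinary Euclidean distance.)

2

(6, -6, 0) — d² to each: M:225, N:181, P:106, Q:125, R:32, S:43, T:133 → nearest is R
(5, 0, -1) — d² to each: M:115, N:93, P:26, Q:75, R:54, S:21, T:117 → nearest is S
(6, -6, 6) — d² to each: M:237, N:289, P:202, Q:233, R:116, S:43, T:97 → nearest is S
2 of the 3 points have S as nearest.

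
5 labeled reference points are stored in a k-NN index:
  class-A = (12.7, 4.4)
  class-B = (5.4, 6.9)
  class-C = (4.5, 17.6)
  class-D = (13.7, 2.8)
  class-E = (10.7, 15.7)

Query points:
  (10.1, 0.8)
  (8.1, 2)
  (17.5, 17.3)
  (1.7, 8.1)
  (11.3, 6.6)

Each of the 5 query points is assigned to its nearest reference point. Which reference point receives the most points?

class-A

(10.1, 0.8) — d² to each: class-A:19.72, class-B:59.3, class-C:313.6, class-D:16.96, class-E:222.37 → nearest is class-D
(8.1, 2) — d² to each: class-A:26.92, class-B:31.3, class-C:256.32, class-D:32, class-E:194.45 → nearest is class-A
(17.5, 17.3) — d² to each: class-A:189.45, class-B:254.57, class-C:169.09, class-D:224.69, class-E:48.8 → nearest is class-E
(1.7, 8.1) — d² to each: class-A:134.69, class-B:15.13, class-C:98.09, class-D:172.09, class-E:138.76 → nearest is class-B
(11.3, 6.6) — d² to each: class-A:6.8, class-B:34.9, class-C:167.24, class-D:20.2, class-E:83.17 → nearest is class-A
Tally — class-A:2, class-B:1, class-D:1, class-E:1. class-A captures the most (2).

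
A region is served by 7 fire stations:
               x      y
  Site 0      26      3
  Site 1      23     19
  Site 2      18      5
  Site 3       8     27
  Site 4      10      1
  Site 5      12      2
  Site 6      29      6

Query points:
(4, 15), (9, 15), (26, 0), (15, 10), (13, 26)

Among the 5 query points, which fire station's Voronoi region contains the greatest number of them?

Site 3

(4, 15) — d² to each: Site 0:628, Site 1:377, Site 2:296, Site 3:160, Site 4:232, Site 5:233, Site 6:706 → nearest is Site 3
(9, 15) — d² to each: Site 0:433, Site 1:212, Site 2:181, Site 3:145, Site 4:197, Site 5:178, Site 6:481 → nearest is Site 3
(26, 0) — d² to each: Site 0:9, Site 1:370, Site 2:89, Site 3:1053, Site 4:257, Site 5:200, Site 6:45 → nearest is Site 0
(15, 10) — d² to each: Site 0:170, Site 1:145, Site 2:34, Site 3:338, Site 4:106, Site 5:73, Site 6:212 → nearest is Site 2
(13, 26) — d² to each: Site 0:698, Site 1:149, Site 2:466, Site 3:26, Site 4:634, Site 5:577, Site 6:656 → nearest is Site 3
Tally — Site 0:1, Site 2:1, Site 3:3. Site 3 captures the most (3).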